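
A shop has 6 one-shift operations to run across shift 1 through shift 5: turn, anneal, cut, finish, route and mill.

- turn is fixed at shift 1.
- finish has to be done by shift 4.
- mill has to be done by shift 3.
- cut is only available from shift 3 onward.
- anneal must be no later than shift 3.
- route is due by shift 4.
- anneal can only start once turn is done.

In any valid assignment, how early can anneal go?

shift 2

Precedence pushes anneal to at least shift 2; anneal's own window allows nothing later than shift 3.
anneal at shift 2 is achievable: turn=shift 1, anneal=shift 2, mill=shift 1, finish=shift 1, cut=shift 3, route=shift 1.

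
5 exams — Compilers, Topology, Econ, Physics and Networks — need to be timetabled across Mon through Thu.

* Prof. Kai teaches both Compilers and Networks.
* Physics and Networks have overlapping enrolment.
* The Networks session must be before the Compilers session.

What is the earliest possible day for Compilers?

Precedence pushes Compilers to at least Tue.
Compilers at Tue is achievable: Networks in Mon; Physics in Tue; Econ in Mon; Topology in Mon; Compilers in Tue.

Tue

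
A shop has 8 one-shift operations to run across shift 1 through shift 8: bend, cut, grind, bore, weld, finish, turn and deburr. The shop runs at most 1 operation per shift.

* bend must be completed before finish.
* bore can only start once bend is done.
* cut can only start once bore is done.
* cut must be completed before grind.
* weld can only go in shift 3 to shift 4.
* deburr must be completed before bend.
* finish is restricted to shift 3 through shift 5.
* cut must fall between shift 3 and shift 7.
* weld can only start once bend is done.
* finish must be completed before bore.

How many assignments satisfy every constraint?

12

Splitting on bend: it can be shift 2 (10), shift 3 (2). Listing each branch's schedules as (cut, grind, bore, weld, finish, turn, deburr) by shift number:
bend=shift 2: (6,7,5,3,4,8,1) (6,7,5,4,3,8,1) (6,8,5,3,4,7,1) (6,8,5,4,3,7,1) (7,8,5,3,4,6,1) (7,8,5,4,3,6,1) (7,8,6,3,4,5,1) (7,8,6,3,5,4,1) (7,8,6,4,3,5,1) (7,8,6,4,5,3,1) — 10.
bend=shift 3: (7,8,6,4,5,1,2) (7,8,6,4,5,2,1) — 2.
Summing: 10 + 2 = 12.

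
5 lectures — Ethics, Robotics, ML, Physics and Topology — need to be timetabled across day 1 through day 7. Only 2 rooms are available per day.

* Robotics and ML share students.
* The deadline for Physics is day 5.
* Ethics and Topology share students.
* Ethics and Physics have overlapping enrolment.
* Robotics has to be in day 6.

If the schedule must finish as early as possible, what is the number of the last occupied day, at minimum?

6

With at most 2 per day and 5 lectures, at least 3 days are needed.
Robotics can't be placed before day 6, so the schedule must run through at least day 6.
6 works (last occupied day: day 6): for example Robotics -> day 6; ML -> day 1; Ethics -> day 2; Physics -> day 1; Topology -> day 3.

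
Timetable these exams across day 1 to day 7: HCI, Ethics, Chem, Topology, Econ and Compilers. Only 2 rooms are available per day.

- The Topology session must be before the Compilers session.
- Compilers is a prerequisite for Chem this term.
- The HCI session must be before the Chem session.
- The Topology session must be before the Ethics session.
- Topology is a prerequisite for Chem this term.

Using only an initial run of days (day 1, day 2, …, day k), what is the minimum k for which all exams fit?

3 days

The precedence chain requires at least 3 distinct days.
With at most 2 per day and 6 exams, at least 3 days are needed.
3 works (last occupied day: day 3): for example Econ in day 3, Ethics in day 2, Chem in day 3, Topology in day 1, HCI in day 1, Compilers in day 2.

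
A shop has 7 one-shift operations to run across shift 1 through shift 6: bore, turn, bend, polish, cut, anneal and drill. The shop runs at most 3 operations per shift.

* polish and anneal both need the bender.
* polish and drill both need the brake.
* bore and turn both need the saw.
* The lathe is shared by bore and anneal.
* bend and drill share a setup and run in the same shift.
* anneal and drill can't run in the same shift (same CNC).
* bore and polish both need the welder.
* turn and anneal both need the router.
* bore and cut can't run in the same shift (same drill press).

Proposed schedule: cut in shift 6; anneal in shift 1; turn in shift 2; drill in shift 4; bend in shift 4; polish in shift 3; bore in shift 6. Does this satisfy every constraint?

No. bore and cut can't run in the same shift (same drill press) is not satisfied.

polish and drill both need the brake — holds.
polish and anneal both need the bender — holds.
The shop runs at most 3 operations per shift — holds.
bend and drill share a setup and run in the same shift — holds.
anneal and drill can't run in the same shift (same CNC) — holds.
turn and anneal both need the router — holds.
The lathe is shared by bore and anneal — holds.
bore and turn both need the saw — holds.
bore and polish both need the welder — holds.
bore and cut can't run in the same shift (same drill press) — violated.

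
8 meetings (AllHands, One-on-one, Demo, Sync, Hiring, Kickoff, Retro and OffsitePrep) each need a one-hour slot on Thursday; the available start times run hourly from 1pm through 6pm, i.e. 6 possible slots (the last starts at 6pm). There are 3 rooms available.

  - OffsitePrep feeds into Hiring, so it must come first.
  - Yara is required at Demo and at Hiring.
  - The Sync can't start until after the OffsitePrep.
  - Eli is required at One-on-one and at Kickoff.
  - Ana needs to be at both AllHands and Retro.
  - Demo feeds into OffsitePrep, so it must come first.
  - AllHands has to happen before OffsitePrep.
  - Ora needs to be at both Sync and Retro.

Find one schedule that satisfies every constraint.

OffsitePrep=2pm; Sync=3pm; Demo=1pm; Retro=2pm; One-on-one=1pm; AllHands=1pm; Hiring=3pm; Kickoff=2pm

Checking: Demo(1pm) before OffsitePrep(2pm); OffsitePrep(2pm) before Hiring(3pm); AllHands(1pm) before OffsitePrep(2pm); OffsitePrep(2pm) before Sync(3pm); AllHands(1pm) != Retro(2pm); Sync(3pm) != Retro(2pm); One-on-one(1pm) != Kickoff(2pm); Demo(1pm) != Hiring(3pm); max 3 per slot (cap 3).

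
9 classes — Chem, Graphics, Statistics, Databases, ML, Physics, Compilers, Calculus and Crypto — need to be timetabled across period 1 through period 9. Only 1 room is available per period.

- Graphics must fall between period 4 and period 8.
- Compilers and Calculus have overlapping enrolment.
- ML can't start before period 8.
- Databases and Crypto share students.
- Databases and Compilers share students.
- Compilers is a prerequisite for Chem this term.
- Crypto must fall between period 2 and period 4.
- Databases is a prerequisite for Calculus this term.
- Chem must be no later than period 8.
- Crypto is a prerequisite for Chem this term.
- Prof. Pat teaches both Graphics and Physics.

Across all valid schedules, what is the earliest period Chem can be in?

Precedence pushes Chem to at least period 3; Chem's own window allows nothing later than period 8.
Chem at period 3 is achievable: Statistics in period 7, Crypto in period 2, Graphics in period 4, Calculus in period 6, Databases in period 5, Physics in period 9, ML in period 8, Compilers in period 1, Chem in period 3.

period 3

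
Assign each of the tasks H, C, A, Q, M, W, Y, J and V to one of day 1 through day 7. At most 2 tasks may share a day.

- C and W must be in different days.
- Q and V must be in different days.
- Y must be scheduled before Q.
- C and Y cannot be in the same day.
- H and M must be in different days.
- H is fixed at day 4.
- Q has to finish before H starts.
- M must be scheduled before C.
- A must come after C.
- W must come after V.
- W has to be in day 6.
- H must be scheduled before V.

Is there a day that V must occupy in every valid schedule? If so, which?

H is fixed at day 4 and must come before V, so V is at least day 5.
W is fixed at day 6 and must come after V, so V is at most day 5.
So V must be day 5.

day 5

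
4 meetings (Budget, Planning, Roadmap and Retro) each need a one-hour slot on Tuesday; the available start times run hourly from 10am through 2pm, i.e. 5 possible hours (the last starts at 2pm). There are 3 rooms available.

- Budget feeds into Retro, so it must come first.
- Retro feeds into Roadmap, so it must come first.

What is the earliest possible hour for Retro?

Precedence pushes Retro to at least 11am; downstream work caps Retro at 1pm.
Retro at 11am is achievable: Roadmap -> 12pm; Budget -> 10am; Retro -> 11am; Planning -> 10am.

11am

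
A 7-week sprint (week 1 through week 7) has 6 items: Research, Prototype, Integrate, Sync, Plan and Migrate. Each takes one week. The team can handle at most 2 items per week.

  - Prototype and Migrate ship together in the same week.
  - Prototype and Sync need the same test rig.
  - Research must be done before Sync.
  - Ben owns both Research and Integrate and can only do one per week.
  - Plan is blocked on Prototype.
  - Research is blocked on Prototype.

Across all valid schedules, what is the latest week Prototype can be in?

week 5

Downstream work caps Prototype at week 5.
Prototype at week 5 is achievable: Migrate -> week 5, Sync -> week 7, Prototype -> week 5, Plan -> week 6, Research -> week 6, Integrate -> week 1.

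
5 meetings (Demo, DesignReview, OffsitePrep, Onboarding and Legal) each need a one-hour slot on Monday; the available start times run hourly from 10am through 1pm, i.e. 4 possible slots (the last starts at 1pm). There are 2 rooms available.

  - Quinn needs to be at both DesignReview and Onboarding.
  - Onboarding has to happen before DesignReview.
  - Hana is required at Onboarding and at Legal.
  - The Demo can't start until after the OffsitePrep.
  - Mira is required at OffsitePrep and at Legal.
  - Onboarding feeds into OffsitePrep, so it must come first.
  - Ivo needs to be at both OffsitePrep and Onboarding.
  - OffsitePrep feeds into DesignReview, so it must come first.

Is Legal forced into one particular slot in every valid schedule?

No

Legal can be 10am (e.g. Onboarding -> 11am, DesignReview -> 1pm, OffsitePrep -> 12pm, Demo -> 1pm, Legal -> 10am) or 11am (e.g. OffsitePrep in 12pm, DesignReview in 1pm, Onboarding in 10am, Legal in 11am, Demo in 1pm).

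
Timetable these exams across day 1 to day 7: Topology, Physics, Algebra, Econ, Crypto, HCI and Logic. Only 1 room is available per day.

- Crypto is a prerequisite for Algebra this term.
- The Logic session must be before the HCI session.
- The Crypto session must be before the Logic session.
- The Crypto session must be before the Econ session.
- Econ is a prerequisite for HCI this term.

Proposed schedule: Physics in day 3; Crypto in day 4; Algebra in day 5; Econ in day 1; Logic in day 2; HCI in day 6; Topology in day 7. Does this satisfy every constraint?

No — it violates: The Crypto session must be before the Econ session

The Crypto session must be before the Logic session — violated.
The Crypto session must be before the Econ session — violated.
Econ is a prerequisite for HCI this term — holds.
The Logic session must be before the HCI session — holds.
Crypto is a prerequisite for Algebra this term — holds.
Only 1 room is available per day — holds.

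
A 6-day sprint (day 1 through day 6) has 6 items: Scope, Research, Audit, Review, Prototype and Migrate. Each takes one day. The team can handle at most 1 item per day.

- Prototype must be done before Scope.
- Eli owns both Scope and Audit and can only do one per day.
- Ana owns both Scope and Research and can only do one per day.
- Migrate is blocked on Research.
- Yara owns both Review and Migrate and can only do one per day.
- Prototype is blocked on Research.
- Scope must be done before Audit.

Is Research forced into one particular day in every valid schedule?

No

Research can be day 1 (e.g. Scope in day 3, Audit in day 4, Migrate in day 5, Review in day 6, Prototype in day 2, Research in day 1) or day 2 (e.g. Research=day 2, Review=day 1, Prototype=day 3, Audit=day 5, Scope=day 4, Migrate=day 6).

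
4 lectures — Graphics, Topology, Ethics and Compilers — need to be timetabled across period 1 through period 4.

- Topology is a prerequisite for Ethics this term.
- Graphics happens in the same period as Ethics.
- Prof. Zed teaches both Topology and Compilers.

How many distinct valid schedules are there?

Splitting on Graphics: it can be period 2 (3), period 3 (6), period 4 (9). Listing each branch's schedules as (Topology, Ethics, Compilers) by period number:
Graphics=period 2: (1,2,2) (1,2,3) (1,2,4) — 3.
Graphics=period 3: (1,3,2) (1,3,3) (1,3,4) (2,3,1) (2,3,3) (2,3,4) — 6.
Graphics=period 4: (1,4,2) (1,4,3) (1,4,4) (2,4,1) (2,4,3) (2,4,4) (3,4,1) (3,4,2) (3,4,4) — 9.
Summing: 3 + 6 + 9 = 18.

18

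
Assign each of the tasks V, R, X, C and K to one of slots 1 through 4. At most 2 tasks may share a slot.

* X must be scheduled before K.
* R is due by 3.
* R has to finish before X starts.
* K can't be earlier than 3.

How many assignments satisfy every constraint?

52

Splitting on V: it can be 1 (13), 2 (13), 3 (13), 4 (13). Listing each branch's schedules as (R, X, C, K):
V=1: (1,2,2,3) (1,2,2,4) (1,2,3,3) (1,2,3,4) (1,2,4,3) (1,2,4,4) (1,3,2,4) (1,3,3,4) (1,3,4,4) (2,3,1,4) (2,3,2,4) (2,3,3,4) (2,3,4,4) — 13.
V=2: (1,2,1,3) (1,2,1,4) (1,2,3,3) (1,2,3,4) (1,2,4,3) (1,2,4,4) (1,3,1,4) (1,3,2,4) (1,3,3,4) (1,3,4,4) (2,3,1,4) (2,3,3,4) (2,3,4,4) — 13.
V=3: (1,2,1,3) (1,2,1,4) (1,2,2,3) (1,2,2,4) (1,2,3,4) (1,2,4,3) (1,2,4,4) (1,3,1,4) (1,3,2,4) (1,3,4,4) (2,3,1,4) (2,3,2,4) (2,3,4,4) — 13.
V=4: (1,2,1,3) (1,2,1,4) (1,2,2,3) (1,2,2,4) (1,2,3,3) (1,2,3,4) (1,2,4,3) (1,3,1,4) (1,3,2,4) (1,3,3,4) (2,3,1,4) (2,3,2,4) (2,3,3,4) — 13.
Summing: 13 + 13 + 13 + 13 = 52.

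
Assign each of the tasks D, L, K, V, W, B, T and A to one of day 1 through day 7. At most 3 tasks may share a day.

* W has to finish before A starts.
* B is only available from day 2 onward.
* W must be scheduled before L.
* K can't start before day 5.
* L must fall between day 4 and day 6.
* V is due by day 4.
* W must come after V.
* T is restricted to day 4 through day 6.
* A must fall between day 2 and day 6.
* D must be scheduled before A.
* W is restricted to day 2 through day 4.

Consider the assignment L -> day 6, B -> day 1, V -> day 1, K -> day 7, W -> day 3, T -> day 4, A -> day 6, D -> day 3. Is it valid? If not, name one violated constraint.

W is restricted to day 2 through day 4 — holds.
W has to finish before A starts — holds.
K can't start before day 5 — holds.
T is restricted to day 4 through day 6 — holds.
W must be scheduled before L — holds.
W must come after V — holds.
At most 3 tasks may share a day — holds.
V is due by day 4 — holds.
B is only available from day 2 onward — violated.
L must fall between day 4 and day 6 — holds.
D must be scheduled before A — holds.
A must fall between day 2 and day 6 — holds.

No — it violates: B is only available from day 2 onward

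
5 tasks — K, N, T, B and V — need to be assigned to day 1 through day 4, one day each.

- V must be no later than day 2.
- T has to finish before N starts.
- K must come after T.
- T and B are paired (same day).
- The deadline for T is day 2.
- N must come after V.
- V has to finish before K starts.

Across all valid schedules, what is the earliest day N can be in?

Precedence pushes N to at least day 2.
N at day 2 is achievable: T=day 1, V=day 1, K=day 2, B=day 1, N=day 2.

day 2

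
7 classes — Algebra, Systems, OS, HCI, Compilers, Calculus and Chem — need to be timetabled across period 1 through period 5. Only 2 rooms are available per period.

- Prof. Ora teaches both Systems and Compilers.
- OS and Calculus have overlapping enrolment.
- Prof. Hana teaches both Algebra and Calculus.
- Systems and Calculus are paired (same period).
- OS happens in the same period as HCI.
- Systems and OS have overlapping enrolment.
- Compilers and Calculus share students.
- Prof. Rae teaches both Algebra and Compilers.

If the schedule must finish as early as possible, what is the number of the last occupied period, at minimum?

With at most 2 per period and 7 classes, at least 4 periods are needed.
4 works (last occupied period: period 4): for example Chem -> period 1, Calculus -> period 2, OS -> period 3, Algebra -> period 1, Systems -> period 2, HCI -> period 3, Compilers -> period 4.

4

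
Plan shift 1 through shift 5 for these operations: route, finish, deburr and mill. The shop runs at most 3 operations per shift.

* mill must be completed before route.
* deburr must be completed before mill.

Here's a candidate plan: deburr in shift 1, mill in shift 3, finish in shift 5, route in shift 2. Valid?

The shop runs at most 3 operations per shift — holds.
mill must be completed before route — violated.
deburr must be completed before mill — holds.

Invalid. mill must be completed before route.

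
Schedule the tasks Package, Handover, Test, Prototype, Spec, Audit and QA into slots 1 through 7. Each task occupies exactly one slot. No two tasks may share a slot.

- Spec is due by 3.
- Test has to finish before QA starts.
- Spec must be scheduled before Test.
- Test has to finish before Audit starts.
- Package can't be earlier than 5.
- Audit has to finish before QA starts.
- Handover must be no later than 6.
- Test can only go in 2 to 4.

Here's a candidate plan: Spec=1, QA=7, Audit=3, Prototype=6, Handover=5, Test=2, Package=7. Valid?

Package can't be earlier than 5 — holds.
Spec must be scheduled before Test — holds.
Audit has to finish before QA starts — holds.
Test can only go in 2 to 4 — holds.
Test has to finish before Audit starts — holds.
Spec is due by 3 — holds.
Test has to finish before QA starts — holds.
No two tasks may share a slot — violated.
Handover must be no later than 6 — holds.

No — it violates: No two tasks may share a slot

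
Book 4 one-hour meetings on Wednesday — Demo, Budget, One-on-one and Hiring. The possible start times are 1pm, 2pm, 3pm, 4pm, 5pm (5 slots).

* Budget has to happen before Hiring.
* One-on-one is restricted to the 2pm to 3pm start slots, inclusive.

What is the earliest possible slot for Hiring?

Precedence pushes Hiring to at least 2pm.
Hiring at 2pm is achievable: One-on-one -> 2pm; Budget -> 1pm; Hiring -> 2pm; Demo -> 1pm.

2pm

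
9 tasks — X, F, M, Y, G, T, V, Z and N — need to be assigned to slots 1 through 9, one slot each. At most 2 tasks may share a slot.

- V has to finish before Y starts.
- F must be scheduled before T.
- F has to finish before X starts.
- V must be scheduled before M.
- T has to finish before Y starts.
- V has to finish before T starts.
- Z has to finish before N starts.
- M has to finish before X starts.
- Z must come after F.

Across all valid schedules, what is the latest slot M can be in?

Precedence pushes M to at least 2; downstream work caps M at 8.
M at 8 is achievable: Z=2; Y=3; M=8; T=2; G=4; F=1; X=9; V=1; N=3.

8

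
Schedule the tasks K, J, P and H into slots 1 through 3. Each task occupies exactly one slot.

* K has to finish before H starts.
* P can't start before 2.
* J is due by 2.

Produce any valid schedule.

K in 1, P in 2, H in 2, J in 1

Checking: K(1) before H(2); P=2 in [2,3]; J=1 in [1,2].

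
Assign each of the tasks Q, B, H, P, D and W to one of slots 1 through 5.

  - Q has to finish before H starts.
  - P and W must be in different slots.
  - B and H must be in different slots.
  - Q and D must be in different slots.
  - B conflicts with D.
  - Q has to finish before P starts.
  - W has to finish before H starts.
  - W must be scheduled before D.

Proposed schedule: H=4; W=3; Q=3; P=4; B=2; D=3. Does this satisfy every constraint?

No — it violates: Q and D must be in different slots

Q has to finish before H starts — holds.
B and H must be in different slots — holds.
W must be scheduled before D — violated.
B conflicts with D — holds.
W has to finish before H starts — holds.
P and W must be in different slots — holds.
Q and D must be in different slots — violated.
Q has to finish before P starts — holds.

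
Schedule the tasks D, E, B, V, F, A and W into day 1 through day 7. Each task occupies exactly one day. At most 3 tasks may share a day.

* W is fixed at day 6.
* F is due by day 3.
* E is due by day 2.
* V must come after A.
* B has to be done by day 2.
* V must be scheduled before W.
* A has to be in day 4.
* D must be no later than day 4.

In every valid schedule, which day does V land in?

A is fixed at day 4 and must come before V, so V is at least day 5.
W is fixed at day 6 and must come after V, so V is at most day 5.
So V must be day 5.

day 5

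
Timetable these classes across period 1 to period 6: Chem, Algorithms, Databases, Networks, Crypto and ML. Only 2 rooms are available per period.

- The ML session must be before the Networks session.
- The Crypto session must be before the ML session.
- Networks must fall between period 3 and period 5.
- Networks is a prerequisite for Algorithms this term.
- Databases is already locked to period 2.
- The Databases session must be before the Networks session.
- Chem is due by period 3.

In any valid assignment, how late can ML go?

Precedence pushes ML to at least period 2; downstream work caps ML at period 4.
ML at period 4 is achievable: Databases -> period 2, Crypto -> period 1, Networks -> period 5, Chem -> period 1, Algorithms -> period 6, ML -> period 4.

period 4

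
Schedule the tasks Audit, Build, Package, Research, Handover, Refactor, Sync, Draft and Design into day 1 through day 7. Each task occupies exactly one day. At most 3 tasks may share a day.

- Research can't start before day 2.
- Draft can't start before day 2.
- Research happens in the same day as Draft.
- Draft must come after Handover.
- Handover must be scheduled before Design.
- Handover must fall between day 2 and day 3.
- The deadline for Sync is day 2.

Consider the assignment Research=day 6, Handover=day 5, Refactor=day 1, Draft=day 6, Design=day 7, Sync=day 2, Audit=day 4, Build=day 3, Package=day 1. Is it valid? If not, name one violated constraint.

The deadline for Sync is day 2 — holds.
Handover must fall between day 2 and day 3 — violated.
At most 3 tasks may share a day — holds.
Draft must come after Handover — holds.
Research can't start before day 2 — holds.
Handover must be scheduled before Design — holds.
Draft can't start before day 2 — holds.
Research happens in the same day as Draft — holds.

No. Handover must fall between day 2 and day 3 is not satisfied.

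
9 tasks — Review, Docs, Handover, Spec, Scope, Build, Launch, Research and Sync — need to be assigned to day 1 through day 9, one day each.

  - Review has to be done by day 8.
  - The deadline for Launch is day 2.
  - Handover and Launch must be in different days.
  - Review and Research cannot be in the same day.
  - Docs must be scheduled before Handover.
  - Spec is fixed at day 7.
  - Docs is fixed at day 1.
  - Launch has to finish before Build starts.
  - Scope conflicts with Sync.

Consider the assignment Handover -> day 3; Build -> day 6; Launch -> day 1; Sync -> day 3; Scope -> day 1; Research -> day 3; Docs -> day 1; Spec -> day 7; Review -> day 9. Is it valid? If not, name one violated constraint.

Docs must be scheduled before Handover — holds.
Handover and Launch must be in different days — holds.
Launch has to finish before Build starts — holds.
The deadline for Launch is day 2 — holds.
Docs is fixed at day 1 — holds.
Spec is fixed at day 7 — holds.
Scope conflicts with Sync — holds.
Review and Research cannot be in the same day — holds.
Review has to be done by day 8 — violated.

No. Review has to be done by day 8 is not satisfied.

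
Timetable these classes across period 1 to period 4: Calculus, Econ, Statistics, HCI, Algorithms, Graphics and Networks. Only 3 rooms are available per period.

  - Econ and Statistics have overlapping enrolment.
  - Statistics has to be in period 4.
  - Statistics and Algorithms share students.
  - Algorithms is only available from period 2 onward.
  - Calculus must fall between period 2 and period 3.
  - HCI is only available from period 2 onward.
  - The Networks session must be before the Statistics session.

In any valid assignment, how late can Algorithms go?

Algorithms is available from period 2.
Algorithms at period 3 is achievable: Statistics in period 4, Algorithms in period 3, HCI in period 2, Calculus in period 2, Graphics in period 1, Econ in period 1, Networks in period 1.
Nothing later works — the conflict and capacity constraints rule out every period after period 3.

period 3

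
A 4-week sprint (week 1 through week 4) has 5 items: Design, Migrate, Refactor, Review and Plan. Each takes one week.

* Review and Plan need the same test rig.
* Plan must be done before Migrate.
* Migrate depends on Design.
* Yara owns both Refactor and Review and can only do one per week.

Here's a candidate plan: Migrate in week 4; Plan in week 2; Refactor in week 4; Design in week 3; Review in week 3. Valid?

Review and Plan need the same test rig — holds.
Plan must be done before Migrate — holds.
Migrate depends on Design — holds.
Yara owns both Refactor and Review and can only do one per week — holds.

Valid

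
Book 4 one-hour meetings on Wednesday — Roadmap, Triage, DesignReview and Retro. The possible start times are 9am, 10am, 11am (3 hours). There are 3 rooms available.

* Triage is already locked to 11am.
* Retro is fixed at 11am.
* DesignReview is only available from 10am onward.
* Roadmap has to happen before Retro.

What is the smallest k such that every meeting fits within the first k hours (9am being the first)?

The precedence chain requires at least 2 distinct hours.
With at most 3 per hour and 4 meetings, at least 2 hours are needed.
Triage can't be placed before 11am — that is hour 3 counting from 9am — so the schedule must run through at least 3 hours.
3 works (last occupied hour: 11am): for example Triage in 11am; Roadmap in 9am; Retro in 11am; DesignReview in 10am.

3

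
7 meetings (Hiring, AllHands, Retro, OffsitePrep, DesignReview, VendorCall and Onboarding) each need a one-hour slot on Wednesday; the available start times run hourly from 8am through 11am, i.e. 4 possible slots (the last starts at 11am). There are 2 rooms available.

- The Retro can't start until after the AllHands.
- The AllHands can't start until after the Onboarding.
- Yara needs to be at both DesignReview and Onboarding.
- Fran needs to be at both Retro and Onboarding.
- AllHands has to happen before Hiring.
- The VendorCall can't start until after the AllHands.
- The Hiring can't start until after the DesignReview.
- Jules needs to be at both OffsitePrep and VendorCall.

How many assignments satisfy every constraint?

14

Splitting on Hiring: it can be 10am (5), 11am (9). Listing each branch's schedules as (AllHands, Retro, OffsitePrep, DesignReview, VendorCall, Onboarding):
Hiring=10am: (9am,10am,8am,9am,11am,8am) (9am,11am,8am,9am,10am,8am) (9am,11am,8am,9am,11am,8am) (9am,11am,10am,9am,11am,8am) (9am,11am,11am,9am,10am,8am) — 5.
Hiring=11am: (9am,10am,8am,9am,10am,8am) (9am,10am,8am,9am,11am,8am) (9am,10am,8am,10am,11am,8am) (9am,10am,9am,10am,11am,8am) (9am,10am,10am,9am,11am,8am) (9am,10am,11am,9am,10am,8am) (9am,11am,8am,9am,10am,8am) (9am,11am,8am,10am,10am,8am) (9am,11am,9am,10am,10am,8am) — 9.
Summing: 5 + 9 = 14.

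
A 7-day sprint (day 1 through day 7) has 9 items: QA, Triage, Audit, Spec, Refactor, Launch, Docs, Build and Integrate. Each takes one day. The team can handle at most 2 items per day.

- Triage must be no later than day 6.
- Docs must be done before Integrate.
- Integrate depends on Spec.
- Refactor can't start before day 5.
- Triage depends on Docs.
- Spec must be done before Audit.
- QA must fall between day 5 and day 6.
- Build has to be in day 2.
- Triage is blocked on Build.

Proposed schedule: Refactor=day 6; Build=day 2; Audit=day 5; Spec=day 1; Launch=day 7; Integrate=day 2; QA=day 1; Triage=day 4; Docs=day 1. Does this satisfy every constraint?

Triage depends on Docs — holds.
Triage is blocked on Build — holds.
Triage must be no later than day 6 — holds.
Spec must be done before Audit — holds.
QA must fall between day 5 and day 6 — violated.
The team can handle at most 2 items per day — violated.
Build has to be in day 2 — holds.
Docs must be done before Integrate — holds.
Refactor can't start before day 5 — holds.
Integrate depends on Spec — holds.

No — it violates: QA must fall between day 5 and day 6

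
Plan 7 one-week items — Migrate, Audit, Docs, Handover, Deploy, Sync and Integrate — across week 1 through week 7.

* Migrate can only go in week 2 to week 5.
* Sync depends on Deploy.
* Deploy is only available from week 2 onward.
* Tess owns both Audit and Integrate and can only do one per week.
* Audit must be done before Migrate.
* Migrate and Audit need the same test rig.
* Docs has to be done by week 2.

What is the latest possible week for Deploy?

week 6

Deploy is available from week 2; downstream work caps Deploy at week 6.
Deploy at week 6 is achievable: Audit in week 1; Migrate in week 2; Handover in week 1; Integrate in week 2; Sync in week 7; Deploy in week 6; Docs in week 1.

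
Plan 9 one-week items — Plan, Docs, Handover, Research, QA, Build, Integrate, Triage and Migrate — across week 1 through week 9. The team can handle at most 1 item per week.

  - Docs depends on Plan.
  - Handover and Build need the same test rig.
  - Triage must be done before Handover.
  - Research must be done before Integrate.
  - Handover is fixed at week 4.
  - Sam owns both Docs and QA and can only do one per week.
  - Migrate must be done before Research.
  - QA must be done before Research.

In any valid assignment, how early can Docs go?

week 2

Precedence pushes Docs to at least week 2.
Docs at week 2 is achievable: Research in week 7, QA in week 5, Migrate in week 6, Plan in week 1, Docs in week 2, Build in week 9, Handover in week 4, Triage in week 3, Integrate in week 8.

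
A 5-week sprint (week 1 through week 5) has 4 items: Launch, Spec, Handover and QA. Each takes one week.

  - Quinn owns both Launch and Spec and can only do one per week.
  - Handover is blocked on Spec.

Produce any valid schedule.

QA=week 1, Spec=week 1, Launch=week 2, Handover=week 2

Checking: Spec(week 1) before Handover(week 2); Launch(week 2) != Spec(week 1).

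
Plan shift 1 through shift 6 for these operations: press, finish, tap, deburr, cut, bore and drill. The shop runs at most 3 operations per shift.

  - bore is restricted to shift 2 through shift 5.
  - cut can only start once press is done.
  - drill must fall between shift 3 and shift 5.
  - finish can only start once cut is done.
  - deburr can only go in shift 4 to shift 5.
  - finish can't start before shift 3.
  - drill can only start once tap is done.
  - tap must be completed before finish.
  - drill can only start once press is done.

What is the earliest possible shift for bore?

shift 2

Bore is available from shift 2; bore's own window allows nothing later than shift 5.
bore at shift 2 is achievable: drill=shift 3, press=shift 1, deburr=shift 4, bore=shift 2, finish=shift 3, tap=shift 1, cut=shift 2.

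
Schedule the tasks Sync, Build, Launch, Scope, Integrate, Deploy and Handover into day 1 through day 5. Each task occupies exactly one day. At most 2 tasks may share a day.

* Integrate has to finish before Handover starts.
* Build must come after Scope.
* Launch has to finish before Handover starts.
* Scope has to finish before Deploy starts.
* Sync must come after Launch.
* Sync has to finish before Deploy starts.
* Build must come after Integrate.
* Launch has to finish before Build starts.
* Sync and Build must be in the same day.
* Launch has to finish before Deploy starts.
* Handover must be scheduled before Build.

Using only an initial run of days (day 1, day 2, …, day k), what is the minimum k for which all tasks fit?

4

The precedence chain requires at least 4 distinct days.
With at most 2 per day and 7 tasks, at least 4 days are needed.
4 works (last occupied day: day 4): for example Integrate in day 1, Scope in day 2, Handover in day 2, Deploy in day 4, Sync in day 3, Build in day 3, Launch in day 1.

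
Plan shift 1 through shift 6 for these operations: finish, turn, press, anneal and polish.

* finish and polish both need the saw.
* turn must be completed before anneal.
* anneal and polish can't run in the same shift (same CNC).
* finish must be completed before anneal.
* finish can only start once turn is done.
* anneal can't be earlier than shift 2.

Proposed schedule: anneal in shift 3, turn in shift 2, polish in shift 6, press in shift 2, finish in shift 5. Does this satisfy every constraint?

No. finish must be completed before anneal is not satisfied.

turn must be completed before anneal — holds.
finish can only start once turn is done — holds.
finish must be completed before anneal — violated.
anneal can't be earlier than shift 2 — holds.
finish and polish both need the saw — holds.
anneal and polish can't run in the same shift (same CNC) — holds.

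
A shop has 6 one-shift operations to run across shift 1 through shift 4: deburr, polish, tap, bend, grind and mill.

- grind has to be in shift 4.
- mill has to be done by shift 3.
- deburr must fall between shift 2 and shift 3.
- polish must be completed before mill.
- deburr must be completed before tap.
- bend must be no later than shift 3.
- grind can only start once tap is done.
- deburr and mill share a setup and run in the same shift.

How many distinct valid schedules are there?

3

Enumerating: tap -> shift 3, bend -> shift 1, deburr -> shift 2, polish -> shift 1, mill -> shift 2, grind -> shift 4 | deburr=shift 2; bend=shift 2; polish=shift 1; mill=shift 2; grind=shift 4; tap=shift 3 | tap in shift 3; grind in shift 4; bend in shift 3; deburr in shift 2; polish in shift 1; mill in shift 2.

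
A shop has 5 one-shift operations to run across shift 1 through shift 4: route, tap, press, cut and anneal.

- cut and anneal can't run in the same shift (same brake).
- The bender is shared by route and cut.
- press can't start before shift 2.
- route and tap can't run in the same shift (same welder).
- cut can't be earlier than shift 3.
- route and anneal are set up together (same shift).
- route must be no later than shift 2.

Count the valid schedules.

Splitting on route: it can be shift 1 (18), shift 2 (18). Listing each branch's schedules as (tap, press, cut, anneal) by shift number:
route=shift 1: (2,2,3,1) (2,2,4,1) (2,3,3,1) (2,3,4,1) (2,4,3,1) (2,4,4,1) (3,2,3,1) (3,2,4,1) (3,3,3,1) (3,3,4,1) (3,4,3,1) (3,4,4,1) (4,2,3,1) (4,2,4,1) (4,3,3,1) (4,3,4,1) (4,4,3,1) (4,4,4,1) — 18.
route=shift 2: (1,2,3,2) (1,2,4,2) (1,3,3,2) (1,3,4,2) (1,4,3,2) (1,4,4,2) (3,2,3,2) (3,2,4,2) (3,3,3,2) (3,3,4,2) (3,4,3,2) (3,4,4,2) (4,2,3,2) (4,2,4,2) (4,3,3,2) (4,3,4,2) (4,4,3,2) (4,4,4,2) — 18.
Summing: 18 + 18 = 36.

36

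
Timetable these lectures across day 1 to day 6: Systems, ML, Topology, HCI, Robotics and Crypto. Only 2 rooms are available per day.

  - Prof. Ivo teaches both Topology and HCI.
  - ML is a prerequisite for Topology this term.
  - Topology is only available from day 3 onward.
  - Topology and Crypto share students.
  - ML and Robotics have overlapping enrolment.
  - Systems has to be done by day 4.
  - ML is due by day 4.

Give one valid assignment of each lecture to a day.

Topology=day 3, ML=day 1, HCI=day 2, Crypto=day 4, Systems=day 1, Robotics=day 2

Checking: ML(day 1) before Topology(day 3); Topology(day 3) != HCI(day 2); ML(day 1) != Robotics(day 2); Topology(day 3) != Crypto(day 4); Systems=day 1 in [day 1,day 4]; ML=day 1 in [day 1,day 4]; Topology=day 3 in [day 3,day 6]; max 2 per day (cap 2).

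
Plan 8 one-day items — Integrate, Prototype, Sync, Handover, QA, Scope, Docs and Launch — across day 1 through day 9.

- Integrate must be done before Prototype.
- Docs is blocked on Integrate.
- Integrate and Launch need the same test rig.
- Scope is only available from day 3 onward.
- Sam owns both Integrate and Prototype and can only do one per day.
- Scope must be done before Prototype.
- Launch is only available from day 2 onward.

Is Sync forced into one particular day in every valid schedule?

Sync can be day 1 (e.g. Sync in day 1; Handover in day 1; Launch in day 2; Integrate in day 1; Scope in day 3; Docs in day 2; QA in day 1; Prototype in day 4) or day 2 (e.g. Prototype in day 4, Docs in day 2, Handover in day 1, Integrate in day 1, QA in day 1, Sync in day 2, Launch in day 2, Scope in day 3).

No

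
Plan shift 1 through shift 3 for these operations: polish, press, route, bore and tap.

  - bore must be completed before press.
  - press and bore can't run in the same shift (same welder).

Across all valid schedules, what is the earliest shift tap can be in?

tap at shift 1 is achievable: polish in shift 1, bore in shift 1, route in shift 1, press in shift 2, tap in shift 1.

shift 1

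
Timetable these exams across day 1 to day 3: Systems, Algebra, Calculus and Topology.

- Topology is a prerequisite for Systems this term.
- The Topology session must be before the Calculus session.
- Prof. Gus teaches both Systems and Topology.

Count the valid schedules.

15

Splitting on Systems: it can be day 2 (6), day 3 (9). Listing each branch's schedules as (Algebra, Calculus, Topology) by day number:
Systems=day 2: (1,2,1) (1,3,1) (2,2,1) (2,3,1) (3,2,1) (3,3,1) — 6.
Systems=day 3: (1,2,1) (1,3,1) (1,3,2) (2,2,1) (2,3,1) (2,3,2) (3,2,1) (3,3,1) (3,3,2) — 9.
Summing: 6 + 9 = 15.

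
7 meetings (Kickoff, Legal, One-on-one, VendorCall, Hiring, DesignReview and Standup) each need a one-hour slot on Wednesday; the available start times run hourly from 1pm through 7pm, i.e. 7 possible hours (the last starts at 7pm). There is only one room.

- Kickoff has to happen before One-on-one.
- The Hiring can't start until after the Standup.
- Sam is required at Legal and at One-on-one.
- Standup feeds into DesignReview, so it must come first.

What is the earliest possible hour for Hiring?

Precedence pushes Hiring to at least 2pm.
Hiring at 2pm is achievable: Legal=6pm, Standup=1pm, VendorCall=7pm, One-on-one=4pm, Kickoff=3pm, DesignReview=5pm, Hiring=2pm.

2pm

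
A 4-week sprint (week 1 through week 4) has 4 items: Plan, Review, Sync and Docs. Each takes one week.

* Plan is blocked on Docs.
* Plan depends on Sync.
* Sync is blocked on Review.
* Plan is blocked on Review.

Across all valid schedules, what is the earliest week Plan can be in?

Precedence pushes Plan to at least week 3.
Plan at week 3 is achievable: Docs in week 1; Sync in week 2; Plan in week 3; Review in week 1.

week 3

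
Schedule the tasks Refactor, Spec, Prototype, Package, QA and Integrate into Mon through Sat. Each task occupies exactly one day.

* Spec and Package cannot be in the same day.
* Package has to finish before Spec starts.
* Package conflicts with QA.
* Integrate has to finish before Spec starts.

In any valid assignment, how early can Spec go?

Tue

Precedence pushes Spec to at least Tue.
Spec at Tue is achievable: Prototype=Mon, Refactor=Mon, Integrate=Mon, Package=Mon, QA=Tue, Spec=Tue.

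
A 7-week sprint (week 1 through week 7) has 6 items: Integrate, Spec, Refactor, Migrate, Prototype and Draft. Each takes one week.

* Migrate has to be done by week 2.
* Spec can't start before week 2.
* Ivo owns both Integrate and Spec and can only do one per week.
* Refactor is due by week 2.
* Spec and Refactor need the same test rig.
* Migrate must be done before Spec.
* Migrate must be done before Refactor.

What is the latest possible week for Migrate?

week 1

Migrate's own window allows nothing later than week 2; downstream work caps Migrate at week 1.
Migrate at week 1 is achievable: Prototype=week 1; Refactor=week 2; Migrate=week 1; Integrate=week 1; Spec=week 3; Draft=week 1.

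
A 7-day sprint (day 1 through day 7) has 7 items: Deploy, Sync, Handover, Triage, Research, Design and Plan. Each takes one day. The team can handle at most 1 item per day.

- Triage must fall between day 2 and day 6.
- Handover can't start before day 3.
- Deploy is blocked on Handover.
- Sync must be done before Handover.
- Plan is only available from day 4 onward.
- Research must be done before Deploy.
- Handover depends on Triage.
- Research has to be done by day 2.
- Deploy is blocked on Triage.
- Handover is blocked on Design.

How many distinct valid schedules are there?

Splitting on Deploy: it can be day 6 (10), day 7 (30). Listing each branch's schedules as (Sync, Handover, Triage, Research, Design, Plan) by day number:
Deploy=day 6: (1,5,3,2,4,7) (1,5,4,2,3,7) (2,5,3,1,4,7) (2,5,4,1,3,7) (3,5,2,1,4,7) (3,5,4,1,2,7) (3,5,4,2,1,7) (4,5,2,1,3,7) (4,5,3,1,2,7) (4,5,3,2,1,7) — 10.
Deploy=day 7: (1,5,3,2,4,6) (1,5,4,2,3,6) (1,6,3,2,4,5) (1,6,3,2,5,4) (1,6,4,2,3,5) (1,6,5,2,3,4) (2,5,3,1,4,6) (2,5,4,1,3,6) (2,6,3,1,4,5) (2,6,3,1,5,4) (2,6,4,1,3,5) (2,6,5,1,3,4) (3,5,2,1,4,6) (3,5,4,1,2,6) (3,5,4,2,1,6) (3,6,2,1,4,5) (3,6,2,1,5,4) (3,6,4,1,2,5) (3,6,4,2,1,5) (3,6,5,1,2,4) (3,6,5,2,1,4) (4,5,2,1,3,6) (4,5,3,1,2,6) (4,5,3,2,1,6) (4,6,2,1,3,5) (4,6,3,1,2,5) (4,6,3,2,1,5) (5,6,2,1,3,4) (5,6,3,1,2,4) (5,6,3,2,1,4) — 30.
Summing: 10 + 30 = 40.

40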